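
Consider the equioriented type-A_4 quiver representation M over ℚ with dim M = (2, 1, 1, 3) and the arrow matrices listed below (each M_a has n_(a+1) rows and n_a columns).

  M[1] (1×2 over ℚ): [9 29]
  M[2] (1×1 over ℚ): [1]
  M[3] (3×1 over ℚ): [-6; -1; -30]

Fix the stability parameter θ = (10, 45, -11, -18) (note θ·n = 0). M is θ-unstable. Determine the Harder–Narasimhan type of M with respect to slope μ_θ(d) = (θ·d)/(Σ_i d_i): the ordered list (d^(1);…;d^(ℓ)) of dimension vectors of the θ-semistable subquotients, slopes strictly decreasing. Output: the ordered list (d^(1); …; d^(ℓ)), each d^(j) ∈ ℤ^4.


Via rank(M_{q-1}∘⋯∘M_p): M ≅ I[1,1], I[1,4], I[4,4]^2.
μ_θ-semistable layers: μ^(1)=10; μ^(2)=13/2; μ^(3)=-18

((1, 0, 0, 0); (1, 1, 1, 1); (0, 0, 0, 2))


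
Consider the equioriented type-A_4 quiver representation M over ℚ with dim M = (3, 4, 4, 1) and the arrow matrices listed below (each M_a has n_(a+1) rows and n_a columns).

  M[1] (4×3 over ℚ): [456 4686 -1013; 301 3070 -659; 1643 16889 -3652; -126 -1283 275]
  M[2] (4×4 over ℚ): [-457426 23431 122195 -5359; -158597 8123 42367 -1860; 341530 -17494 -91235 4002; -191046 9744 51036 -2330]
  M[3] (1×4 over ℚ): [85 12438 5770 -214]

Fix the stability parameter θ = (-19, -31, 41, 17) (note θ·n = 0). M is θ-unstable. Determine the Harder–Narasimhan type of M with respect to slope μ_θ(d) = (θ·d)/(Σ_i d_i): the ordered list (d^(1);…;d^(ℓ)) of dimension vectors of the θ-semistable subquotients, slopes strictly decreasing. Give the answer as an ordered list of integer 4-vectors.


Interval decomposition of M: I[1,3]^2, I[1,4], I[2,2], I[3,3].
HN type (ℓ=4): μ^(1)=41; μ^(2)=29; μ^(3)=-25; μ^(4)=-31

((0, 0, 3, 0); (0, 0, 1, 1); (3, 3, 0, 0); (0, 1, 0, 0))


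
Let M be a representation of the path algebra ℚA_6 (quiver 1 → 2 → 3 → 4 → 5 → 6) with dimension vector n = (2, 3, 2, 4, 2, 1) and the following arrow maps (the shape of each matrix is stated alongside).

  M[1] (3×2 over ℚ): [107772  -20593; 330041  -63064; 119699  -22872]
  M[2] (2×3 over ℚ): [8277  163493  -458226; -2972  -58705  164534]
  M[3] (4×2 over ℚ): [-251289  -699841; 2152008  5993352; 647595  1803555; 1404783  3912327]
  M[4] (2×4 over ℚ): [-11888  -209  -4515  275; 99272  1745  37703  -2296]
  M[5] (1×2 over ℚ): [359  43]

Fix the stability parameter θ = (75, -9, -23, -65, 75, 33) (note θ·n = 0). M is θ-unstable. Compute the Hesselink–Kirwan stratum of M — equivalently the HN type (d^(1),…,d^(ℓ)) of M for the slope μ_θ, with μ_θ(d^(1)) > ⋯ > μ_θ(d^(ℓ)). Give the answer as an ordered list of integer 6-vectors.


Barcode: M ≅ I[1,3], I[1,6], I[2,2], I[4,4]^2, I[4,5]. HN layers by μ_θ (6 steps, strictly decreasing):
  μ^(1)=75; μ^(2)=54; μ^(3)=43/3; μ^(4)=-11/2; μ^(5)=-9; μ^(6)=-65

((0, 0, 0, 0, 1, 0); (0, 0, 0, 0, 1, 1); (1, 1, 1, 0, 0, 0); (1, 1, 1, 1, 0, 0); (0, 1, 0, 0, 0, 0); (0, 0, 0, 3, 0, 0))


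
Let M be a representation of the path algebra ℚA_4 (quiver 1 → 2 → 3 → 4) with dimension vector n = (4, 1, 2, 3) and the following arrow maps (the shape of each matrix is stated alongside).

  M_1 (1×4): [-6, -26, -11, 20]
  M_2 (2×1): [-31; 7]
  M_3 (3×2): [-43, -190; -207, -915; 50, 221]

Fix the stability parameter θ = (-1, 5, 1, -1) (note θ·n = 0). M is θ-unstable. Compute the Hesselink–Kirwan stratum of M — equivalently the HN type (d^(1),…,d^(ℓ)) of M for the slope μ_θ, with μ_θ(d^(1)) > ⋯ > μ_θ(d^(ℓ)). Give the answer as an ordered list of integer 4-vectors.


Interval decomposition of M: I[1,1]^3, I[1,4], I[3,4], I[4,4].
HN type (ℓ=3): μ^(1)=5/3; μ^(2)=0; μ^(3)=-1

((0, 1, 1, 1); (0, 0, 1, 1); (4, 0, 0, 1))


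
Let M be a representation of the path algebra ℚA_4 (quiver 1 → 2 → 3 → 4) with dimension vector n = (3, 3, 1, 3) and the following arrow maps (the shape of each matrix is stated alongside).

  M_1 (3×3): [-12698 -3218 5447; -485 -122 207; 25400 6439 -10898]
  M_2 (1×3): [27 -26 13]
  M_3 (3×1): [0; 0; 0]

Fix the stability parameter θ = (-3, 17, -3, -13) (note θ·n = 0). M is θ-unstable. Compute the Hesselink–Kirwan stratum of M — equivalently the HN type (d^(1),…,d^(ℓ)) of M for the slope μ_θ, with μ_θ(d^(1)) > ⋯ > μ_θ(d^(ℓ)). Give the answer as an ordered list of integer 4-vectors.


Via rank(M_{q-1}∘⋯∘M_p): M ≅ I[1,2]^2, I[1,3], I[4,4]^3.
μ_θ-semistable layers: μ^(1)=17; μ^(2)=7; μ^(3)=-3; μ^(4)=-13

((0, 2, 0, 0); (0, 1, 1, 0); (3, 0, 0, 0); (0, 0, 0, 3))


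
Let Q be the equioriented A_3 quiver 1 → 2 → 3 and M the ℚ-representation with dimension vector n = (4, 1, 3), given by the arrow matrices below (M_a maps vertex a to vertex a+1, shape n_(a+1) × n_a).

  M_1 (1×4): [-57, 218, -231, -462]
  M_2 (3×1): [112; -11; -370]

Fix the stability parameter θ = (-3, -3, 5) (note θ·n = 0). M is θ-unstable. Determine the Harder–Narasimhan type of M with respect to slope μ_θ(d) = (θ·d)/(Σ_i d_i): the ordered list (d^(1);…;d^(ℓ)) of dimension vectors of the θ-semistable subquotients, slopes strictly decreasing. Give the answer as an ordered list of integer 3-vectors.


Interval decomposition of M: I[1,1]^3, I[1,3], I[3,3]^2.
HN type (ℓ=2): μ^(1)=5; μ^(2)=-3

((0, 0, 3); (4, 1, 0))


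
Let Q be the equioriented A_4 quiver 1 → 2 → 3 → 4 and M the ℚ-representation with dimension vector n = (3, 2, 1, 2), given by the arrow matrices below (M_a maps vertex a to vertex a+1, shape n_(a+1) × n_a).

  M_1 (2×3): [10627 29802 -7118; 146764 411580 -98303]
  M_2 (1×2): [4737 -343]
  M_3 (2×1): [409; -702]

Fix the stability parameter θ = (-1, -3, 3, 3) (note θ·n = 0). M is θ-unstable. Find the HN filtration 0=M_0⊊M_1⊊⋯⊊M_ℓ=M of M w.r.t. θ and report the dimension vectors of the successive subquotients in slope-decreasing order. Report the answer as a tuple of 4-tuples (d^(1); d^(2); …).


Via rank(M_{q-1}∘⋯∘M_p): M ≅ I[1,1], I[1,2], I[1,4], I[4,4].
μ_θ-semistable layers: μ^(1)=3; μ^(2)=-1; μ^(3)=-2

((0, 0, 1, 2); (1, 0, 0, 0); (2, 2, 0, 0))


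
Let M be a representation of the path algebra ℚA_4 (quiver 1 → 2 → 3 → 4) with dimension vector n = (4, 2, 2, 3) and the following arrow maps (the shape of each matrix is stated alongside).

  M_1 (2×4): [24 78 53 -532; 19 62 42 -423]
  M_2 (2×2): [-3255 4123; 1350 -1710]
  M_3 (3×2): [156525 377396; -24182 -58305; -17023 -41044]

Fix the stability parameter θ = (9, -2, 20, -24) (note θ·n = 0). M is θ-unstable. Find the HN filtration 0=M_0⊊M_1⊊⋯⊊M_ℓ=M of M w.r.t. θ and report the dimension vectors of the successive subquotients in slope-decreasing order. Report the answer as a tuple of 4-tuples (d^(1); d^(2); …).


Via rank(M_{q-1}∘⋯∘M_p): M ≅ I[1,1]^2, I[1,2], I[1,4], I[3,4], I[4,4].
μ_θ-semistable layers: μ^(1)=9; μ^(2)=7/2; μ^(3)=3/4; μ^(4)=-2; μ^(5)=-24

((2, 0, 0, 0); (1, 1, 0, 0); (1, 1, 1, 1); (0, 0, 1, 1); (0, 0, 0, 1))


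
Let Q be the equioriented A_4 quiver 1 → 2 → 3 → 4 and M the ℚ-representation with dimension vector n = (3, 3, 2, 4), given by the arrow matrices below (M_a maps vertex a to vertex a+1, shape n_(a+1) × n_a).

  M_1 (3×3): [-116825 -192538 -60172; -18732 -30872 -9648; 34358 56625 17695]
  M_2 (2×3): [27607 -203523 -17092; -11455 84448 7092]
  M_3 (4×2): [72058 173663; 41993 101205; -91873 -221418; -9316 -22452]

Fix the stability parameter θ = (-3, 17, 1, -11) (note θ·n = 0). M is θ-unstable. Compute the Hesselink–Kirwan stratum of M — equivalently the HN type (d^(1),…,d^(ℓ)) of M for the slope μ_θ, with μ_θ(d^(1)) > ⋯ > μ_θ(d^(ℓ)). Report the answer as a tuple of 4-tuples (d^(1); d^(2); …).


Barcode: M ≅ I[1,1], I[1,2], I[1,4], I[2,4], I[4,4]^2. HN layers by μ_θ (4 steps, strictly decreasing):
  μ^(1)=17; μ^(2)=7/3; μ^(3)=-3; μ^(4)=-11

((0, 1, 0, 0); (0, 2, 2, 2); (3, 0, 0, 0); (0, 0, 0, 2))


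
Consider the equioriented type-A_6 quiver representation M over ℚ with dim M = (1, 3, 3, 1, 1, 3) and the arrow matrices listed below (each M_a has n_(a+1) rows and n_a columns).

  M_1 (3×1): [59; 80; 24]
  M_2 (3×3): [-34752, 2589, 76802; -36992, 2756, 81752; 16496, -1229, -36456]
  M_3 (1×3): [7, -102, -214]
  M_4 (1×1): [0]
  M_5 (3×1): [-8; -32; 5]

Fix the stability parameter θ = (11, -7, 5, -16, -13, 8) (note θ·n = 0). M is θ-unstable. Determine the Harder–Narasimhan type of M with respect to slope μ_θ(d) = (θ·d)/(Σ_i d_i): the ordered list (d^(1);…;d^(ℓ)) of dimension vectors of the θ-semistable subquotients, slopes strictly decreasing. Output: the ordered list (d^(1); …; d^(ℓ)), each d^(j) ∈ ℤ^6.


Via rank(M_{q-1}∘⋯∘M_p): M ≅ I[1,2], I[2,3], I[2,4], I[3,3], I[5,6], I[6,6]^2.
μ_θ-semistable layers: μ^(1)=8; μ^(2)=5; μ^(3)=2; μ^(4)=-11/2; μ^(5)=-7; μ^(6)=-13

((0, 0, 0, 0, 0, 3); (0, 0, 2, 0, 0, 0); (1, 1, 0, 0, 0, 0); (0, 0, 1, 1, 0, 0); (0, 2, 0, 0, 0, 0); (0, 0, 0, 0, 1, 0))


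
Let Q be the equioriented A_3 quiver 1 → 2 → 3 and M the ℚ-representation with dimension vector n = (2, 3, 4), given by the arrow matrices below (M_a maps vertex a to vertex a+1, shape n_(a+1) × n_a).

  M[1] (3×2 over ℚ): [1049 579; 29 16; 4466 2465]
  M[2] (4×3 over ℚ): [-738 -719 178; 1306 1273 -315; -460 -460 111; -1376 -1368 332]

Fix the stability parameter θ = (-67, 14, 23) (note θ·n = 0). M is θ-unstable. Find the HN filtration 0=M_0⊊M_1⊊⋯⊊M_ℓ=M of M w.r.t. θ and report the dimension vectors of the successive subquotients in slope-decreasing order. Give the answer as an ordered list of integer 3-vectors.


Barcode: M ≅ I[1,3]^2, I[2,2], I[3,3]^2. HN layers by μ_θ (3 steps, strictly decreasing):
  μ^(1)=23; μ^(2)=14; μ^(3)=-67

((0, 0, 4); (0, 3, 0); (2, 0, 0))


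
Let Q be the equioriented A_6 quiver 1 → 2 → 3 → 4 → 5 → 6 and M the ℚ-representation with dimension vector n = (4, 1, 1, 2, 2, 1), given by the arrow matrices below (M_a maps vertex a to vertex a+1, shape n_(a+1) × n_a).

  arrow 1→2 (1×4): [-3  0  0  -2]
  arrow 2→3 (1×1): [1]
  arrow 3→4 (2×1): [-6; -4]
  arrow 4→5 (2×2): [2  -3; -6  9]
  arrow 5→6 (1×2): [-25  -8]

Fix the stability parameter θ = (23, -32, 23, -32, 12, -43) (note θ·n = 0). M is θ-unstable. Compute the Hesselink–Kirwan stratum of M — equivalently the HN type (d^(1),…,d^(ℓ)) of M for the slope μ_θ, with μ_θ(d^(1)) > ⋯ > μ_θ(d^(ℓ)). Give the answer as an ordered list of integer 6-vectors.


Interval decomposition of M: I[1,1]^3, I[1,4], I[4,6], I[5,5].
HN type (ℓ=5): μ^(1)=23; μ^(2)=12; μ^(3)=-9/2; μ^(4)=-31/2; μ^(5)=-32

((3, 0, 0, 0, 0, 0); (0, 0, 0, 0, 1, 0); (1, 1, 1, 1, 0, 0); (0, 0, 0, 0, 1, 1); (0, 0, 0, 1, 0, 0))


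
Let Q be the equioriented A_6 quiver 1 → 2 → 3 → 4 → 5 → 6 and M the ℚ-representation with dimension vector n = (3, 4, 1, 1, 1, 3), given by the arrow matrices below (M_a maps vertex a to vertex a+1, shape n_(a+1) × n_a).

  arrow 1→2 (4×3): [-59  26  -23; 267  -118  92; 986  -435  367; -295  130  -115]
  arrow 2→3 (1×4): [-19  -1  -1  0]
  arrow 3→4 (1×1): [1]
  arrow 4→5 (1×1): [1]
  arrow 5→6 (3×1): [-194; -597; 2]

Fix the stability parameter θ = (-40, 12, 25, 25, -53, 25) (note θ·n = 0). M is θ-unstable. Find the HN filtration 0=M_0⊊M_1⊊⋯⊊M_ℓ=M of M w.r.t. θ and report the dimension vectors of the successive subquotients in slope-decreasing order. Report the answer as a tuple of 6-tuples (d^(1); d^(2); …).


Via rank(M_{q-1}∘⋯∘M_p): M ≅ I[1,2]^2, I[1,6], I[2,2], I[6,6]^2.
μ_θ-semistable layers: μ^(1)=25; μ^(2)=12; μ^(3)=9/4; μ^(4)=-40

((0, 0, 0, 0, 0, 3); (0, 3, 0, 0, 0, 0); (0, 1, 1, 1, 1, 0); (3, 0, 0, 0, 0, 0))


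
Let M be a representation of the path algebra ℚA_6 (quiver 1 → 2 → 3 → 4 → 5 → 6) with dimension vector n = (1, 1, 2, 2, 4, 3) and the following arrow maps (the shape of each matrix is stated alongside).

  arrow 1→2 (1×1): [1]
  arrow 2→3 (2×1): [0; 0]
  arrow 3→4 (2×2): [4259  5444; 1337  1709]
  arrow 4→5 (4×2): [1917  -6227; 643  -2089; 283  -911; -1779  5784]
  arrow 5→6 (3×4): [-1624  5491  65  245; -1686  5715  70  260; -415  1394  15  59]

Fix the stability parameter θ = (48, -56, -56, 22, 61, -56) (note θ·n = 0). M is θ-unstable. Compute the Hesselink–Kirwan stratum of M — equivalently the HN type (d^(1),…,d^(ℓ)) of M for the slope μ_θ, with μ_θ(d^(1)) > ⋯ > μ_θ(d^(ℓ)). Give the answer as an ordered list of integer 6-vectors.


Barcode: M ≅ I[1,2], I[3,6]^2, I[5,5], I[5,6]. HN layers by μ_θ (5 steps, strictly decreasing):
  μ^(1)=61; μ^(2)=9; μ^(3)=5/2; μ^(4)=-4; μ^(5)=-56

((0, 0, 0, 0, 1, 0); (0, 0, 0, 2, 2, 2); (0, 0, 0, 0, 1, 1); (1, 1, 0, 0, 0, 0); (0, 0, 2, 0, 0, 0))


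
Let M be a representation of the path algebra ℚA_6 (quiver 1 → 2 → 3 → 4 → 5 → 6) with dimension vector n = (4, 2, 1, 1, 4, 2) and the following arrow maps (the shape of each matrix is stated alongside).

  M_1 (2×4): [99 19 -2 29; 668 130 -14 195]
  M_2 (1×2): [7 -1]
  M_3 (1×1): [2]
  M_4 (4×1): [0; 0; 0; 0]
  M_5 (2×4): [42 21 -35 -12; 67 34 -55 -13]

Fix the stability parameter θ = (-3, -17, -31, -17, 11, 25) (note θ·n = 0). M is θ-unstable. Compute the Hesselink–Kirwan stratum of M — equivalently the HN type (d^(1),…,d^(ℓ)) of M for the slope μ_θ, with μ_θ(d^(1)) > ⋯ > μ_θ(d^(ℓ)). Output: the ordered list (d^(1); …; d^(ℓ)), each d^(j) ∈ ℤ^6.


Via rank(M_{q-1}∘⋯∘M_p): M ≅ I[1,1]^2, I[1,2], I[1,4], I[5,5]^2, I[5,6]^2.
μ_θ-semistable layers: μ^(1)=25; μ^(2)=11; μ^(3)=-3; μ^(4)=-10; μ^(5)=-17

((0, 0, 0, 0, 0, 2); (0, 0, 0, 0, 4, 0); (2, 0, 0, 0, 0, 0); (1, 1, 0, 0, 0, 0); (1, 1, 1, 1, 0, 0))


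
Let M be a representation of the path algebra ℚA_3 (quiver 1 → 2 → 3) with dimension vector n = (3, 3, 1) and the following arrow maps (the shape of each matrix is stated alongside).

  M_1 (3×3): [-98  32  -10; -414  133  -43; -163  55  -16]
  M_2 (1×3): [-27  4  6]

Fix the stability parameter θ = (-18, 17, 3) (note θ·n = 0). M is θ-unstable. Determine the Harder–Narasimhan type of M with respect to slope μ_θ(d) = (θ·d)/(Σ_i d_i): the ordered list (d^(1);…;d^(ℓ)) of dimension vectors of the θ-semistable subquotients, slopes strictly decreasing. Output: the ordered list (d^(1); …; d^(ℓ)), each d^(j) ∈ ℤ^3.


Interval decomposition of M: I[1,2]^2, I[1,3].
HN type (ℓ=3): μ^(1)=17; μ^(2)=10; μ^(3)=-18

((0, 2, 0); (0, 1, 1); (3, 0, 0))


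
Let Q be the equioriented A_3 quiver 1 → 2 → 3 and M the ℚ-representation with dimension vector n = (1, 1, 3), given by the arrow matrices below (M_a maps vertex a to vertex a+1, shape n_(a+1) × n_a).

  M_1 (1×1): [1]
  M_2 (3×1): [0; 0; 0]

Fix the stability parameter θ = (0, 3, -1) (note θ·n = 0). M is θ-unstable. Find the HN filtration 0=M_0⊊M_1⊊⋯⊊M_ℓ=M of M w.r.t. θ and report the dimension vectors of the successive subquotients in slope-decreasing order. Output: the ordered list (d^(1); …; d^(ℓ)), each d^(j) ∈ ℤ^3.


Barcode: M ≅ I[1,2], I[3,3]^3. HN layers by μ_θ (3 steps, strictly decreasing):
  μ^(1)=3; μ^(2)=0; μ^(3)=-1

((0, 1, 0); (1, 0, 0); (0, 0, 3))


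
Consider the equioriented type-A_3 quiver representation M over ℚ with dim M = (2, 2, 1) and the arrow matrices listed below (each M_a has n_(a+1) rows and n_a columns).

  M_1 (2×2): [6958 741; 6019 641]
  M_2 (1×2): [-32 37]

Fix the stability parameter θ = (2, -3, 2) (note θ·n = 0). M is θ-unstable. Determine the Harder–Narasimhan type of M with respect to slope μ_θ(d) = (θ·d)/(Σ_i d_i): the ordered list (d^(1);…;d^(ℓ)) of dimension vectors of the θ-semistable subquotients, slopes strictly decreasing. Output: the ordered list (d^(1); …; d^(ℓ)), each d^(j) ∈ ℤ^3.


Barcode: M ≅ I[1,2], I[1,3]. HN layers by μ_θ (2 steps, strictly decreasing):
  μ^(1)=2; μ^(2)=-1/2

((0, 0, 1); (2, 2, 0))


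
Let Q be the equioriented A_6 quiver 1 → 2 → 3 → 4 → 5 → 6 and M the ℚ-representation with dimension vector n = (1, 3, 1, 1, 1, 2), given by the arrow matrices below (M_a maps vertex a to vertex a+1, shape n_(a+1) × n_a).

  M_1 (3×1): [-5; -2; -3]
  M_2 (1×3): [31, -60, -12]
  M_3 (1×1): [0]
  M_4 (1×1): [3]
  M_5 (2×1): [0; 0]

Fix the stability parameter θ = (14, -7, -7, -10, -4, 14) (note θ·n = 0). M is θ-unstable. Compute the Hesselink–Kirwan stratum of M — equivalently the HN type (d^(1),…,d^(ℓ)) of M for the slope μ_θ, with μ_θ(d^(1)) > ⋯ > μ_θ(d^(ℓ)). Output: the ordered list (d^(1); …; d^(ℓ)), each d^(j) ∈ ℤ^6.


Via rank(M_{q-1}∘⋯∘M_p): M ≅ I[1,3], I[2,2]^2, I[4,5], I[6,6]^2.
μ_θ-semistable layers: μ^(1)=14; μ^(2)=0; μ^(3)=-4; μ^(4)=-7; μ^(5)=-10

((0, 0, 0, 0, 0, 2); (1, 1, 1, 0, 0, 0); (0, 0, 0, 0, 1, 0); (0, 2, 0, 0, 0, 0); (0, 0, 0, 1, 0, 0))


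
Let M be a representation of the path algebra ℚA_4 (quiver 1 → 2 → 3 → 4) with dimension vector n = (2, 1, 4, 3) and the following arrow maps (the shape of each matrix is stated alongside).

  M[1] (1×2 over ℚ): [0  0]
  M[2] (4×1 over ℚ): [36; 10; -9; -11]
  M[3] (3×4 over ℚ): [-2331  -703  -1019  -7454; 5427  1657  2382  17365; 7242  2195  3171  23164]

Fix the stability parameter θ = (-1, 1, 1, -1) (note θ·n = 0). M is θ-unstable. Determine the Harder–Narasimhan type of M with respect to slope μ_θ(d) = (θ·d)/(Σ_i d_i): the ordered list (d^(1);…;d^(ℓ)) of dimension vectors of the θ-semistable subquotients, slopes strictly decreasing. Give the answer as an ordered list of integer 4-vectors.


Barcode: M ≅ I[1,1]^2, I[2,4], I[3,3], I[3,4]^2. HN layers by μ_θ (4 steps, strictly decreasing):
  μ^(1)=1; μ^(2)=1/3; μ^(3)=0; μ^(4)=-1

((0, 0, 1, 0); (0, 1, 1, 1); (0, 0, 2, 2); (2, 0, 0, 0))


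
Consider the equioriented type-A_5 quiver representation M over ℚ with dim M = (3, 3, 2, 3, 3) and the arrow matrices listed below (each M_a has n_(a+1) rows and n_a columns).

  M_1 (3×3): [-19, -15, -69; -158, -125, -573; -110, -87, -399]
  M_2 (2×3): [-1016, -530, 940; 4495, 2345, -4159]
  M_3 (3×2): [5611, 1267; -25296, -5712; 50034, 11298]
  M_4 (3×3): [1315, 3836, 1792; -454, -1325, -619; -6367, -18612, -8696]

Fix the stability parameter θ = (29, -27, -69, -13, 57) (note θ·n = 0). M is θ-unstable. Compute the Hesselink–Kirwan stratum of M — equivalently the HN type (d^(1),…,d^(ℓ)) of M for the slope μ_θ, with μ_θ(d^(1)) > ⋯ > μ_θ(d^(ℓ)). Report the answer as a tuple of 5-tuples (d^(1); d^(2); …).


Via rank(M_{q-1}∘⋯∘M_p): M ≅ I[1,1], I[1,3], I[1,5], I[2,2], I[4,4], I[4,5], I[5,5].
μ_θ-semistable layers: μ^(1)=57; μ^(2)=29; μ^(3)=-13; μ^(4)=-67/3; μ^(5)=-27

((0, 0, 0, 0, 3); (1, 0, 0, 0, 0); (0, 0, 0, 3, 0); (2, 2, 2, 0, 0); (0, 1, 0, 0, 0))


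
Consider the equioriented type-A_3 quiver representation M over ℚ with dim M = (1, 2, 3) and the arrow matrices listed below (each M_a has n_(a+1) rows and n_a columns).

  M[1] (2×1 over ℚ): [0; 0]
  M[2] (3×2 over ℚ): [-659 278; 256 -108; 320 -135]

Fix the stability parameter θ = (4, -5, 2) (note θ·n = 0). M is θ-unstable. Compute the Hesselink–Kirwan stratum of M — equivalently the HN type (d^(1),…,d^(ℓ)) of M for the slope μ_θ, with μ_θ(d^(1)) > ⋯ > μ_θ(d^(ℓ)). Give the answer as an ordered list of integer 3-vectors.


Via rank(M_{q-1}∘⋯∘M_p): M ≅ I[1,1], I[2,3]^2, I[3,3].
μ_θ-semistable layers: μ^(1)=4; μ^(2)=2; μ^(3)=-5

((1, 0, 0); (0, 0, 3); (0, 2, 0))


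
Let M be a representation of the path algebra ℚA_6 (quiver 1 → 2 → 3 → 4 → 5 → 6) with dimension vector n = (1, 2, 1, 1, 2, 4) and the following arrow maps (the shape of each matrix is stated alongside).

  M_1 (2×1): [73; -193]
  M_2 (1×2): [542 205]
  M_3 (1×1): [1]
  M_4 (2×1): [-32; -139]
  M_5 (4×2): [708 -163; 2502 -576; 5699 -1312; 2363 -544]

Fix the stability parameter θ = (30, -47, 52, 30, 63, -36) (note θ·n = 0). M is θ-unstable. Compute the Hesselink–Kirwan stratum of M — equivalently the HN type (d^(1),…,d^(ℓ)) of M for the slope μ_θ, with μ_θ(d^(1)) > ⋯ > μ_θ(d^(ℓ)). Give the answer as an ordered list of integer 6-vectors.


Via rank(M_{q-1}∘⋯∘M_p): M ≅ I[1,6], I[2,2], I[5,6], I[6,6]^2.
μ_θ-semistable layers: μ^(1)=109/4; μ^(2)=27/2; μ^(3)=-17/2; μ^(4)=-36; μ^(5)=-47

((0, 0, 1, 1, 1, 1); (0, 0, 0, 0, 1, 1); (1, 1, 0, 0, 0, 0); (0, 0, 0, 0, 0, 2); (0, 1, 0, 0, 0, 0))


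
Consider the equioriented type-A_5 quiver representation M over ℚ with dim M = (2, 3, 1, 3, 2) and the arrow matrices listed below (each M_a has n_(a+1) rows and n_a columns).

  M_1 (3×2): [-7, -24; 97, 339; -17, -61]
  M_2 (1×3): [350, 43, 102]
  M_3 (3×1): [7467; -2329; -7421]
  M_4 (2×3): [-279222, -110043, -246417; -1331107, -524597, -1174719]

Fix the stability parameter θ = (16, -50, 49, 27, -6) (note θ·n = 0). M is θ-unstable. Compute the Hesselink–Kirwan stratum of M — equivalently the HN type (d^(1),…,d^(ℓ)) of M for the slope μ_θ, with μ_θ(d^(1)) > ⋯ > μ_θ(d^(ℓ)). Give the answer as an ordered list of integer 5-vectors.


Via rank(M_{q-1}∘⋯∘M_p): M ≅ I[1,2], I[1,5], I[2,2], I[4,4], I[4,5].
μ_θ-semistable layers: μ^(1)=27; μ^(2)=70/3; μ^(3)=21/2; μ^(4)=-17; μ^(5)=-50

((0, 0, 0, 1, 0); (0, 0, 1, 1, 1); (0, 0, 0, 1, 1); (2, 2, 0, 0, 0); (0, 1, 0, 0, 0))


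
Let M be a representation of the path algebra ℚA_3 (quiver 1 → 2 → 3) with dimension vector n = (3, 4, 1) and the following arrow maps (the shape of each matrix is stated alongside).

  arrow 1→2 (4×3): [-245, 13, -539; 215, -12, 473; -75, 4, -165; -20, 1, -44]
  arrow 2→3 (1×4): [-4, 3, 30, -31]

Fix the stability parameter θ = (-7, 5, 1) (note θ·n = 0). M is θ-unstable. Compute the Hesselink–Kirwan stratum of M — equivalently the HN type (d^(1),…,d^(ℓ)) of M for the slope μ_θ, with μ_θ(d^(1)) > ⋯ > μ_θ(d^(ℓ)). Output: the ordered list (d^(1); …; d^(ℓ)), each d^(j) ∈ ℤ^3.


Via rank(M_{q-1}∘⋯∘M_p): M ≅ I[1,1], I[1,2], I[1,3], I[2,2]^2.
μ_θ-semistable layers: μ^(1)=5; μ^(2)=3; μ^(3)=-7

((0, 3, 0); (0, 1, 1); (3, 0, 0))


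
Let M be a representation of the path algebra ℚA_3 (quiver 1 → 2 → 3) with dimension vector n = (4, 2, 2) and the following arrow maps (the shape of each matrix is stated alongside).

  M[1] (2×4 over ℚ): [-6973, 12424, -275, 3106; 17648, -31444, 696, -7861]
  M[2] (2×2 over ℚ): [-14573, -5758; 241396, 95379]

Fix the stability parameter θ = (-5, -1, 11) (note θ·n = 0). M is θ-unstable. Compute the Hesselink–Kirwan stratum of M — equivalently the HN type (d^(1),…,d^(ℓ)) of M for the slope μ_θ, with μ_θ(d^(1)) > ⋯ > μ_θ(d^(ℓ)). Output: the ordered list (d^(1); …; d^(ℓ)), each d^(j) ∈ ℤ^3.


Barcode: M ≅ I[1,1]^2, I[1,3]^2. HN layers by μ_θ (3 steps, strictly decreasing):
  μ^(1)=11; μ^(2)=-1; μ^(3)=-5

((0, 0, 2); (0, 2, 0); (4, 0, 0))


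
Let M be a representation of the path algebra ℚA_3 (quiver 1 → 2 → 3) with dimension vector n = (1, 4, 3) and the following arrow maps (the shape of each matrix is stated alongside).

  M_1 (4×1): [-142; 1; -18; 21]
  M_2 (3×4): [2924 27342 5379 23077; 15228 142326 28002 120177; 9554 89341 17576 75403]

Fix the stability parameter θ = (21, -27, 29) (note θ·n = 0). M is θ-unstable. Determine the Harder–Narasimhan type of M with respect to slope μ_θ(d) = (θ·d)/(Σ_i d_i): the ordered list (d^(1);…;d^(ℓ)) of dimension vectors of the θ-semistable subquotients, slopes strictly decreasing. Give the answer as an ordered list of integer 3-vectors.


Barcode: M ≅ I[1,3], I[2,2], I[2,3]^2. HN layers by μ_θ (3 steps, strictly decreasing):
  μ^(1)=29; μ^(2)=-3; μ^(3)=-27

((0, 0, 3); (1, 1, 0); (0, 3, 0))


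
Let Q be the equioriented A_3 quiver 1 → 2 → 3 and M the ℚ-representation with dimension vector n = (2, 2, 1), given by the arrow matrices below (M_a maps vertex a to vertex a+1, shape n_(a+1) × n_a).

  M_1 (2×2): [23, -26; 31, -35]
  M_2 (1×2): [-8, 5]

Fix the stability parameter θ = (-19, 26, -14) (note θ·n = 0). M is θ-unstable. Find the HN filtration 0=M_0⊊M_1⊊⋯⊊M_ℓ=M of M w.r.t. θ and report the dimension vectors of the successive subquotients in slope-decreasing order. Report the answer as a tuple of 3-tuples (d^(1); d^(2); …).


Barcode: M ≅ I[1,2], I[1,3]. HN layers by μ_θ (3 steps, strictly decreasing):
  μ^(1)=26; μ^(2)=6; μ^(3)=-19

((0, 1, 0); (0, 1, 1); (2, 0, 0))


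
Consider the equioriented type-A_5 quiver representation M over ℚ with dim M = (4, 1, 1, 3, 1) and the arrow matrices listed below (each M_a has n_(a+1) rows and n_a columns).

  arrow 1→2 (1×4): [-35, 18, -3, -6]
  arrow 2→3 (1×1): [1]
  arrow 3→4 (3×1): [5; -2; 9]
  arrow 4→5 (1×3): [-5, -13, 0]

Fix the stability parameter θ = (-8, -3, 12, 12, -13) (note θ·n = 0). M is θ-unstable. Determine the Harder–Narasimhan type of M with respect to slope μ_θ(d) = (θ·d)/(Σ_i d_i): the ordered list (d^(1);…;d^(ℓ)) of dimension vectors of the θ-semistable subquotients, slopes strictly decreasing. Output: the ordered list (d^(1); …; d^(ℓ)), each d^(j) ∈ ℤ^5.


Barcode: M ≅ I[1,1]^3, I[1,5], I[4,4]^2. HN layers by μ_θ (4 steps, strictly decreasing):
  μ^(1)=12; μ^(2)=11/3; μ^(3)=-3; μ^(4)=-8

((0, 0, 0, 2, 0); (0, 0, 1, 1, 1); (0, 1, 0, 0, 0); (4, 0, 0, 0, 0))


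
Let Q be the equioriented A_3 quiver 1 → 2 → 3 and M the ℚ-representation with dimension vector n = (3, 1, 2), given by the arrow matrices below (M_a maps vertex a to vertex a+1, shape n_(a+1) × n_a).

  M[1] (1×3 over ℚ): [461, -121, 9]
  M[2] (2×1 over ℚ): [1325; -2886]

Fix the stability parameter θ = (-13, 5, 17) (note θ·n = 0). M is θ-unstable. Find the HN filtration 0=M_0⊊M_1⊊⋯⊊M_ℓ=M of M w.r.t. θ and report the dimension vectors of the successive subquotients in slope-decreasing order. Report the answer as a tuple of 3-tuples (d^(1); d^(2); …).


Via rank(M_{q-1}∘⋯∘M_p): M ≅ I[1,1]^2, I[1,3], I[3,3].
μ_θ-semistable layers: μ^(1)=17; μ^(2)=5; μ^(3)=-13

((0, 0, 2); (0, 1, 0); (3, 0, 0))


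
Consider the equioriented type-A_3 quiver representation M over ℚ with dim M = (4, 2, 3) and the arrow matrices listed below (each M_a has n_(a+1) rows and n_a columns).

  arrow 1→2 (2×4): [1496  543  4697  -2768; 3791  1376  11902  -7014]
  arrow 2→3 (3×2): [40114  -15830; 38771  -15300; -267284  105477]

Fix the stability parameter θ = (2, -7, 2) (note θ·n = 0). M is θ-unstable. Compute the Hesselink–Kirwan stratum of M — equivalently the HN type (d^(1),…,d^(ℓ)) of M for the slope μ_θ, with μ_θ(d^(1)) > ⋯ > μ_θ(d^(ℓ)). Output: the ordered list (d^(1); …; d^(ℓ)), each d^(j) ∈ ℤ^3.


Via rank(M_{q-1}∘⋯∘M_p): M ≅ I[1,1]^2, I[1,3]^2, I[3,3].
μ_θ-semistable layers: μ^(1)=2; μ^(2)=-5/2

((2, 0, 3); (2, 2, 0))


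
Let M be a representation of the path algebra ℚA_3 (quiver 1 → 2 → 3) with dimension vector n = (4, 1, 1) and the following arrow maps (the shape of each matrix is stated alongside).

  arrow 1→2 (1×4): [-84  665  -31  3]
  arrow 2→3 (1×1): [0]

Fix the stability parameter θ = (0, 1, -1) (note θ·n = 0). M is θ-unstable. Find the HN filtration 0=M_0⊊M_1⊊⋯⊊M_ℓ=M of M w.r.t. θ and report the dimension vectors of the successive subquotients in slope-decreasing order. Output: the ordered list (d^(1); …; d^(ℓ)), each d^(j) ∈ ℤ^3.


Interval decomposition of M: I[1,1]^3, I[1,2], I[3,3].
HN type (ℓ=3): μ^(1)=1; μ^(2)=0; μ^(3)=-1

((0, 1, 0); (4, 0, 0); (0, 0, 1))


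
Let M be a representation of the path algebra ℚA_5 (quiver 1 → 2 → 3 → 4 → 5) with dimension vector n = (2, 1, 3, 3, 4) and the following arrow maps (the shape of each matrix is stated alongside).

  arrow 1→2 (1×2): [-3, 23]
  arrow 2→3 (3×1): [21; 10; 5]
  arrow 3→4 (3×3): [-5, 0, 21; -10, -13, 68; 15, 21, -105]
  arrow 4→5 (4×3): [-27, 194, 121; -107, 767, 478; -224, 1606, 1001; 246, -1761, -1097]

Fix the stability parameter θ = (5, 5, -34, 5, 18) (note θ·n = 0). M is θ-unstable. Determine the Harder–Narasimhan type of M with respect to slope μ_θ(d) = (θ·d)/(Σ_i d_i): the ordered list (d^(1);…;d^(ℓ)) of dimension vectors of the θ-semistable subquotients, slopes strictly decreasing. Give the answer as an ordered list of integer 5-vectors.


Barcode: M ≅ I[1,1], I[1,3], I[3,5]^2, I[4,5], I[5,5]. HN layers by μ_θ (4 steps, strictly decreasing):
  μ^(1)=18; μ^(2)=5; μ^(3)=-8; μ^(4)=-34

((0, 0, 0, 0, 4); (1, 0, 0, 3, 0); (1, 1, 1, 0, 0); (0, 0, 2, 0, 0))


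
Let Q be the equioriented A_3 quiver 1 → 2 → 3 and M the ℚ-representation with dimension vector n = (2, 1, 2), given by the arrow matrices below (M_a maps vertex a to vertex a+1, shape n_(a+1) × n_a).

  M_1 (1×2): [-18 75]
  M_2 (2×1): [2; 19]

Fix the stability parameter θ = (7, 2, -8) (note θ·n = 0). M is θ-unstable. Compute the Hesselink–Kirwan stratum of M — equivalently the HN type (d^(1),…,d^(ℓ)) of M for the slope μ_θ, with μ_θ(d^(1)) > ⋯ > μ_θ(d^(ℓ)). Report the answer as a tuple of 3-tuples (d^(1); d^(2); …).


Barcode: M ≅ I[1,1], I[1,3], I[3,3]. HN layers by μ_θ (3 steps, strictly decreasing):
  μ^(1)=7; μ^(2)=1/3; μ^(3)=-8

((1, 0, 0); (1, 1, 1); (0, 0, 1))


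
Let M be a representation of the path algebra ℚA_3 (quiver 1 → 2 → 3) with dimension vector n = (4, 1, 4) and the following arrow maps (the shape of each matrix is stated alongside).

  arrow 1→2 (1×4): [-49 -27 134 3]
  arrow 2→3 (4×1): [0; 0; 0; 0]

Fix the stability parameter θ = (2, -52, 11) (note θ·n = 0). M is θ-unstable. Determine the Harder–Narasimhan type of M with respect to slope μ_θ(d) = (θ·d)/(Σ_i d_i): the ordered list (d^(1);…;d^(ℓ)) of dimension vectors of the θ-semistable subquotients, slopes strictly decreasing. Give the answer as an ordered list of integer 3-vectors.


Via rank(M_{q-1}∘⋯∘M_p): M ≅ I[1,1]^3, I[1,2], I[3,3]^4.
μ_θ-semistable layers: μ^(1)=11; μ^(2)=2; μ^(3)=-25

((0, 0, 4); (3, 0, 0); (1, 1, 0))


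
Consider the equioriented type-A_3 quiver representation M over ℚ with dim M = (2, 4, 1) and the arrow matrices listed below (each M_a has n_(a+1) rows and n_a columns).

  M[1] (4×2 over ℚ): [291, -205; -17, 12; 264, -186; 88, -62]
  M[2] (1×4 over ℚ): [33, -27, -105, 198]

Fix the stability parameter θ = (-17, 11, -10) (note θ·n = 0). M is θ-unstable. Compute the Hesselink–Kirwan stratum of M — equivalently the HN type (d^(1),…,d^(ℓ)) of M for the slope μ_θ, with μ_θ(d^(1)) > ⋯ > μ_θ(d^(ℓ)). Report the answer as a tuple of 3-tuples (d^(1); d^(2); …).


Interval decomposition of M: I[1,2], I[1,3], I[2,2]^2.
HN type (ℓ=3): μ^(1)=11; μ^(2)=1/2; μ^(3)=-17

((0, 3, 0); (0, 1, 1); (2, 0, 0))


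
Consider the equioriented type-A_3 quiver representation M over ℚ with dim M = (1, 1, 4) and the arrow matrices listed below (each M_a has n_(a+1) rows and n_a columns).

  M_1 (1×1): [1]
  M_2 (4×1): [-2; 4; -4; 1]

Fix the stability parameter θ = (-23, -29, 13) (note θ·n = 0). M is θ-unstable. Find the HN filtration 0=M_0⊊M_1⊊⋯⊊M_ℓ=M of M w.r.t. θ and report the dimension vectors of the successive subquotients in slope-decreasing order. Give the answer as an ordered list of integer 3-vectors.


Barcode: M ≅ I[1,3], I[3,3]^3. HN layers by μ_θ (2 steps, strictly decreasing):
  μ^(1)=13; μ^(2)=-26

((0, 0, 4); (1, 1, 0))


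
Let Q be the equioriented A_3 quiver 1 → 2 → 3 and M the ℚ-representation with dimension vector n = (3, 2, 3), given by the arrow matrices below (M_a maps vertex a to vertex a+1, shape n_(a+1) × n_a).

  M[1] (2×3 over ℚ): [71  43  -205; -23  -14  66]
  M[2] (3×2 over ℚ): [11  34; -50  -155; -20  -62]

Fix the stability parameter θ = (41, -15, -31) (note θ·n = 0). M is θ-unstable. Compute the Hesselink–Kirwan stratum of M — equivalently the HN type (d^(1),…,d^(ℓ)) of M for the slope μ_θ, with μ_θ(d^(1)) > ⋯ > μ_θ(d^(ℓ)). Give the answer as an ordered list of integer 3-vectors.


Via rank(M_{q-1}∘⋯∘M_p): M ≅ I[1,1], I[1,3]^2, I[3,3].
μ_θ-semistable layers: μ^(1)=41; μ^(2)=-5/3; μ^(3)=-31

((1, 0, 0); (2, 2, 2); (0, 0, 1))


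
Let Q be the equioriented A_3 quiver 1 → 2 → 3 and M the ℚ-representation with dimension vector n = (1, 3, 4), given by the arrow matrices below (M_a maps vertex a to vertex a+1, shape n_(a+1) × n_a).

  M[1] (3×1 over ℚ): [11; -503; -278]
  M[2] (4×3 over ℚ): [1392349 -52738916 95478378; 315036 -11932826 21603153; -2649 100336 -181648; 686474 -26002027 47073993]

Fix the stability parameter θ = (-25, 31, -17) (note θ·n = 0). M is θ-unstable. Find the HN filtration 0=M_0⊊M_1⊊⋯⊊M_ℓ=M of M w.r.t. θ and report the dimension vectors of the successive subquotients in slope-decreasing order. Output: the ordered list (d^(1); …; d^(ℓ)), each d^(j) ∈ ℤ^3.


Via rank(M_{q-1}∘⋯∘M_p): M ≅ I[1,3], I[2,3]^2, I[3,3].
μ_θ-semistable layers: μ^(1)=7; μ^(2)=-17; μ^(3)=-25

((0, 3, 3); (0, 0, 1); (1, 0, 0))


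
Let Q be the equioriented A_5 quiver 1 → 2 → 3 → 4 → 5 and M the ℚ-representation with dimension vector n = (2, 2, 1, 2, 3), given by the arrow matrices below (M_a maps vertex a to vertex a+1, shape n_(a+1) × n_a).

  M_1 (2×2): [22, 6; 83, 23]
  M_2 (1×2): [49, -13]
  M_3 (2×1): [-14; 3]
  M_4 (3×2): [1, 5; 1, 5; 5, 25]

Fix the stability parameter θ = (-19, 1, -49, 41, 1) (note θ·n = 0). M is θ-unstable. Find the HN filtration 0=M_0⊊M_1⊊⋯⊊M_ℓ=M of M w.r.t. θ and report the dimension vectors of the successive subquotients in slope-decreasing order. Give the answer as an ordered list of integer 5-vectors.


Barcode: M ≅ I[1,2], I[1,5], I[4,4], I[5,5]^2. HN layers by μ_θ (5 steps, strictly decreasing):
  μ^(1)=41; μ^(2)=21; μ^(3)=1; μ^(4)=-19; μ^(5)=-67/3

((0, 0, 0, 1, 0); (0, 0, 0, 1, 1); (0, 1, 0, 0, 2); (1, 0, 0, 0, 0); (1, 1, 1, 0, 0))


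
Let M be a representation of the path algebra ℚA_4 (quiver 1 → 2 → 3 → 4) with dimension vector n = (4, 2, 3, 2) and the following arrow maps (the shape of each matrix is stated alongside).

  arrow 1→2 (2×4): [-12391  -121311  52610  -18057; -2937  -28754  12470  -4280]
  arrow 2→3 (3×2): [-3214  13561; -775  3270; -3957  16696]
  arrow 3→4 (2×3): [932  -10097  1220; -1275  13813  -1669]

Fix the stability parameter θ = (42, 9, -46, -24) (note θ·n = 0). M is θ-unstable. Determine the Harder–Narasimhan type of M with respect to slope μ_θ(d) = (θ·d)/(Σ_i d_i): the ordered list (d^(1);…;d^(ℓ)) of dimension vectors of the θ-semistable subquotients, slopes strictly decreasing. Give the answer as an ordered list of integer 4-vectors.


Via rank(M_{q-1}∘⋯∘M_p): M ≅ I[1,1]^2, I[1,4]^2, I[3,3].
μ_θ-semistable layers: μ^(1)=42; μ^(2)=-19/4; μ^(3)=-46

((2, 0, 0, 0); (2, 2, 2, 2); (0, 0, 1, 0))


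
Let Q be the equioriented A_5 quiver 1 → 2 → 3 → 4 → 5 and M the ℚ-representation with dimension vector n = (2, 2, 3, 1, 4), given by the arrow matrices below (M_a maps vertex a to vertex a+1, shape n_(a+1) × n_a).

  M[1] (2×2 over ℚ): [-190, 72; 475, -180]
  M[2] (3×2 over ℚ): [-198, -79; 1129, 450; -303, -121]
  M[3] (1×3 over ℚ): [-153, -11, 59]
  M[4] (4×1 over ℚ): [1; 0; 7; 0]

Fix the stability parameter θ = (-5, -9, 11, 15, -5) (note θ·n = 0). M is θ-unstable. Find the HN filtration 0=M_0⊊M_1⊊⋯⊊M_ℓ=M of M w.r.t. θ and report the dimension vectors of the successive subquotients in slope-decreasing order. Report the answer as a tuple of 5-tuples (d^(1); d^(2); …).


Barcode: M ≅ I[1,1], I[1,5], I[2,3], I[3,3], I[5,5]^3. HN layers by μ_θ (5 steps, strictly decreasing):
  μ^(1)=11; μ^(2)=7; μ^(3)=-5; μ^(4)=-7; μ^(5)=-9

((0, 0, 2, 0, 0); (0, 0, 1, 1, 1); (1, 0, 0, 0, 3); (1, 1, 0, 0, 0); (0, 1, 0, 0, 0))


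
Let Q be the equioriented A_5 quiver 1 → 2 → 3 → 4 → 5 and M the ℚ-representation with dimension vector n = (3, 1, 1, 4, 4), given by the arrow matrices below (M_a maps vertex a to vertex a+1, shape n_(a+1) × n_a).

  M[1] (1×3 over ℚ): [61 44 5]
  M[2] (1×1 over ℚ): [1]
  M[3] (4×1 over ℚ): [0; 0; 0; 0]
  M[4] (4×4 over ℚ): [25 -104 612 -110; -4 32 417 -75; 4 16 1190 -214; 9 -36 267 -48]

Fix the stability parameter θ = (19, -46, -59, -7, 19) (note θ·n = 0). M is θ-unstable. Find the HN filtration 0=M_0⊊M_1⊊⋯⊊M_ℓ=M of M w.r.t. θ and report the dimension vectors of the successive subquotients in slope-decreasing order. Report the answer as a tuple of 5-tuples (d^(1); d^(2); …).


Interval decomposition of M: I[1,1]^2, I[1,3], I[4,4], I[4,5]^3, I[5,5].
HN type (ℓ=3): μ^(1)=19; μ^(2)=-7; μ^(3)=-86/3

((2, 0, 0, 0, 4); (0, 0, 0, 4, 0); (1, 1, 1, 0, 0))


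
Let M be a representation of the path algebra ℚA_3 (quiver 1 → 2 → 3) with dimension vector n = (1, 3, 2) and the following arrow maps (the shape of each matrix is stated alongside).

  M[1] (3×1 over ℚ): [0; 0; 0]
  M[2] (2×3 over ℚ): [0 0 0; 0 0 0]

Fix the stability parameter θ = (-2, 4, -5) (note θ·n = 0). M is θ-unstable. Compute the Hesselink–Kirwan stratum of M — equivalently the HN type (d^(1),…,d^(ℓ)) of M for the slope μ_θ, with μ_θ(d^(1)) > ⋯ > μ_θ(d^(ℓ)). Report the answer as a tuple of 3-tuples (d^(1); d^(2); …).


Interval decomposition of M: I[1,1], I[2,2]^3, I[3,3]^2.
HN type (ℓ=3): μ^(1)=4; μ^(2)=-2; μ^(3)=-5

((0, 3, 0); (1, 0, 0); (0, 0, 2))


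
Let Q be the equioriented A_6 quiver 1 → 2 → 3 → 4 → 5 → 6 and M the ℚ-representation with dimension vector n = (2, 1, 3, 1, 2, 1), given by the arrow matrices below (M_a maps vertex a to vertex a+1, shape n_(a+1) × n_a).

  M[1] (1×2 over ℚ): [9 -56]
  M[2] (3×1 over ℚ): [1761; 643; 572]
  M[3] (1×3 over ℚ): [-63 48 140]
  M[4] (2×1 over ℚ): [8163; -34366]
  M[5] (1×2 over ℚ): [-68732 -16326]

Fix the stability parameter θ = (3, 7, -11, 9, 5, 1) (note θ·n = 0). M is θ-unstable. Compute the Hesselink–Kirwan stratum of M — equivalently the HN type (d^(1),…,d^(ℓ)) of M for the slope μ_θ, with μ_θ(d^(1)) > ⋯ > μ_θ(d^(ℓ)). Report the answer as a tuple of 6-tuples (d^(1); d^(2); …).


Via rank(M_{q-1}∘⋯∘M_p): M ≅ I[1,1], I[1,5], I[3,3]^2, I[5,6].
μ_θ-semistable layers: μ^(1)=7; μ^(2)=3; μ^(3)=-1/3; μ^(4)=-11

((0, 0, 0, 1, 1, 0); (1, 0, 0, 0, 1, 1); (1, 1, 1, 0, 0, 0); (0, 0, 2, 0, 0, 0))


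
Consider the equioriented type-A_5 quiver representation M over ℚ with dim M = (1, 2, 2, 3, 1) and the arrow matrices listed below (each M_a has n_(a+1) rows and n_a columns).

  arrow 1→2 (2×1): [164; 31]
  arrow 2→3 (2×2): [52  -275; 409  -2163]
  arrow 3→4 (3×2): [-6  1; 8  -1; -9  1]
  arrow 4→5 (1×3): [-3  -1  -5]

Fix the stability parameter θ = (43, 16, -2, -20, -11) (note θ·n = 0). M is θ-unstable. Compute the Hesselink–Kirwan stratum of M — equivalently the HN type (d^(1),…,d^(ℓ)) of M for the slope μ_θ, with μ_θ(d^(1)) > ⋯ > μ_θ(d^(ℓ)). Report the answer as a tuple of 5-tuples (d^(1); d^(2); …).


Interval decomposition of M: I[1,5], I[2,4], I[4,4].
HN type (ℓ=3): μ^(1)=26/5; μ^(2)=-2; μ^(3)=-20

((1, 1, 1, 1, 1); (0, 1, 1, 1, 0); (0, 0, 0, 1, 0))


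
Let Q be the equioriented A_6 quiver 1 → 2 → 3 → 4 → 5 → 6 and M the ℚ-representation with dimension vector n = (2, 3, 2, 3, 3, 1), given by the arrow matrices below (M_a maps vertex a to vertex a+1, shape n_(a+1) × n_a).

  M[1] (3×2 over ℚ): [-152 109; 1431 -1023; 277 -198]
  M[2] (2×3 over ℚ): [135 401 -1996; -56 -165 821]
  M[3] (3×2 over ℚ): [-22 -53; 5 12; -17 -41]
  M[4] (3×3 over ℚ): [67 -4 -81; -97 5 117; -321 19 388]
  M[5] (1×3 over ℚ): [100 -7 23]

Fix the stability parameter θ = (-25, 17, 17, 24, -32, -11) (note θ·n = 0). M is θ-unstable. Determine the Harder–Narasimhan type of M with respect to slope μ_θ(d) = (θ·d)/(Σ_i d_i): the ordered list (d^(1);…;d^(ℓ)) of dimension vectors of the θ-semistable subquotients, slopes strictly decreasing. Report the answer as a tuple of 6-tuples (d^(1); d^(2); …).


Via rank(M_{q-1}∘⋯∘M_p): M ≅ I[1,5], I[1,6], I[2,2], I[4,5].
μ_θ-semistable layers: μ^(1)=17; μ^(2)=13/2; μ^(3)=3; μ^(4)=-4; μ^(5)=-25

((0, 1, 0, 0, 0, 0); (0, 1, 1, 1, 1, 0); (0, 1, 1, 1, 1, 1); (0, 0, 0, 1, 1, 0); (2, 0, 0, 0, 0, 0))
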